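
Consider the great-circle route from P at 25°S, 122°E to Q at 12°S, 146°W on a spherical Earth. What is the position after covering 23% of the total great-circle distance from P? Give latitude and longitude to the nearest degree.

≈ 27°S, 144°E

Write both endpoints as unit vectors p₁, p₂ with components (cos φ cos λ, cos φ sin λ, sin φ).
The central angle between the endpoints is δ = arccos(p₁·p₂) ≈ 1.514 rad (86.7°).
Interpolate at f = 0.23 with slerp weights a = sin((1−f)δ)/sin δ ≈ 0.921, b = sin(fδ)/sin δ ≈ 0.342.
p = a·p₁ + b·p₂ ≈ (-0.719, 0.521, -0.460); φ = arcsin(p_z) ≈ -27.39°, λ = atan2(p_y, p_x) ≈ 144.10°.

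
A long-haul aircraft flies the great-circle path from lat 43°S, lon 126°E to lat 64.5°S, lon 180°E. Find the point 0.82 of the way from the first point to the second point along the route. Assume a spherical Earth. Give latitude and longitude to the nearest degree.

≈ lat 63°S, lon 166°E

From cos δ = sin φ₁ sin φ₂ + cos φ₁ cos φ₂ cos Δλ, the central angle is δ ≈ 0.642 rad (36.8°).
Interpolate at f = 0.82 with slerp weights a = sin((1−f)δ)/sin δ ≈ 0.193, b = sin(fδ)/sin δ ≈ 0.839.
p = a·p₁ + b·p₂ ≈ (-0.444, 0.114, -0.889); φ = arcsin(p_z) ≈ -62.71°, λ = atan2(p_y, p_x) ≈ 165.61°.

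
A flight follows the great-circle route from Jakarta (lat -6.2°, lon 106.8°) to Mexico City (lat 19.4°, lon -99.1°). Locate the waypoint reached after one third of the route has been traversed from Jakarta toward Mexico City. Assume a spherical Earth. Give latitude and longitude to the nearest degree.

Convert each endpoint to a unit vector on the sphere (x = cos φ cos λ, y = cos φ sin λ, z = sin φ).
The central angle between the endpoints is δ = arccos(p₁·p₂) ≈ 2.645 rad (151.6°).
Interpolate at f = 1/3 with slerp weights a = sin((1−f)δ)/sin δ ≈ 2.062, b = sin(fδ)/sin δ ≈ 1.621.
p = a·p₁ + b·p₂ ≈ (-0.834, 0.452, 0.316); φ = arcsin(p_z) ≈ 18.41°, λ = atan2(p_y, p_x) ≈ 151.55°.

≈ lat 18°, lon 152°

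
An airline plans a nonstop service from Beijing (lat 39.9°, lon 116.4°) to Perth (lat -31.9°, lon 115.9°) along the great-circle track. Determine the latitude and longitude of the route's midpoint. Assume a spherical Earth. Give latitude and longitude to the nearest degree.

From cos δ = sin φ₁ sin φ₂ + cos φ₁ cos φ₂ cos Δλ, the central angle is δ ≈ 1.253 rad (71.8°).
Interpolate at f = 1/2 with slerp weights a = sin((1−f)δ)/sin δ ≈ 0.617, b = sin(fδ)/sin δ ≈ 0.617.
p = a·p₁ + b·p₂ ≈ (-0.439, 0.896, 0.070); φ = arcsin(p_z) ≈ 4.00°, λ = atan2(p_y, p_x) ≈ 116.14°.

≈ lat 4°, lon 116°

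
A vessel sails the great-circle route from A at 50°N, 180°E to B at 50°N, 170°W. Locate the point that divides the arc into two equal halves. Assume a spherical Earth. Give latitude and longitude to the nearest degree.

The haversine formula gives a central angle δ ≈ 0.112 rad (6.4°) between the endpoints.
Interpolate at f = 1/2 with slerp weights a = sin((1−f)δ)/sin δ ≈ 0.501, b = sin(fδ)/sin δ ≈ 0.501.
p = a·p₁ + b·p₂ ≈ (-0.639, -0.056, 0.767); φ = arcsin(p_z) ≈ 50.11°, λ = atan2(p_y, p_x) ≈ -175.00°.

≈ 50°N, 175°W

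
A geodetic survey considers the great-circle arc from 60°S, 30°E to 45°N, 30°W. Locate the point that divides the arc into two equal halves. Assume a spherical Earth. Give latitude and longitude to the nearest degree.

Write both endpoints as unit vectors p₁, p₂ with components (cos φ cos λ, cos φ sin λ, sin φ).
The central angle between the endpoints is δ = arccos(p₁·p₂) ≈ 2.021 rad (115.8°).
Interpolate at f = 1/2 with slerp weights a = sin((1−f)δ)/sin δ ≈ 0.941, b = sin(fδ)/sin δ ≈ 0.941.
p = a·p₁ + b·p₂ ≈ (0.984, -0.097, -0.150); φ = arcsin(p_z) ≈ -8.60°, λ = atan2(p_y, p_x) ≈ -5.66°.

≈ 9°S, 6°W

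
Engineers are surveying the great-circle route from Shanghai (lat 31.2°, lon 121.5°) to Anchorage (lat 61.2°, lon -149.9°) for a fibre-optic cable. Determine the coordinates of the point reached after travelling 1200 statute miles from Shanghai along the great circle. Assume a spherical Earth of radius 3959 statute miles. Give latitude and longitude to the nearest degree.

≈ lat 45°, lon 135°

Convert each endpoint to a unit vector on the sphere (x = cos φ cos λ, y = cos φ sin λ, z = sin φ).
The central angle between the endpoints is δ = arccos(p₁·p₂) ≈ 1.088 rad (62.4°). The total great-circle distance is δ·R ≈ 1.088 × 3959 ≈ 4308 mi, so the target fraction is f = 1200/4308 ≈ 0.279.
Interpolate at f ≈ 0.279 with slerp weights a = sin((1−f)δ)/sin δ ≈ 0.798, b = sin(fδ)/sin δ ≈ 0.337.
p = a·p₁ + b·p₂ ≈ (-0.497, 0.501, 0.709); φ = arcsin(p_z) ≈ 45.13°, λ = atan2(p_y, p_x) ≈ 134.80°.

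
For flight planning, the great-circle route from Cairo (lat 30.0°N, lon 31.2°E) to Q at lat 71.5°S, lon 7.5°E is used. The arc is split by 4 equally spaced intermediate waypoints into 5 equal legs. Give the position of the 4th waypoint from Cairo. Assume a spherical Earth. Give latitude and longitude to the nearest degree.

Write both endpoints as unit vectors p₁, p₂ with components (cos φ cos λ, cos φ sin λ, sin φ).
The central angle between the endpoints is δ = arccos(p₁·p₂) ≈ 1.795 rad (102.9°).
Interpolate at f = 4/5 with slerp weights a = sin((1−f)δ)/sin δ ≈ 0.360, b = sin(fδ)/sin δ ≈ 1.016.
p = a·p₁ + b·p₂ ≈ (0.587, 0.204, -0.784); φ = arcsin(p_z) ≈ -51.60°, λ = atan2(p_y, p_x) ≈ 19.15°.

≈ lat 52°S, lon 19°E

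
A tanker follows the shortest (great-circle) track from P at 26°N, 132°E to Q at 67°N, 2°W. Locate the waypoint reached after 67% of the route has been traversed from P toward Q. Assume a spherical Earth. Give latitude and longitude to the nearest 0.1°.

≈ 72.8°N, 80.8°E

Write both endpoints as unit vectors p₁, p₂ with components (cos φ cos λ, cos φ sin λ, sin φ).
The central angle between the endpoints is δ = arccos(p₁·p₂) ≈ 1.411 rad (80.8°).
Interpolate at f = 0.67 with slerp weights a = sin((1−f)δ)/sin δ ≈ 0.455, b = sin(fδ)/sin δ ≈ 0.821.
p = a·p₁ + b·p₂ ≈ (0.047, 0.292, 0.955); φ = arcsin(p_z) ≈ 72.77°, λ = atan2(p_y, p_x) ≈ 80.84°.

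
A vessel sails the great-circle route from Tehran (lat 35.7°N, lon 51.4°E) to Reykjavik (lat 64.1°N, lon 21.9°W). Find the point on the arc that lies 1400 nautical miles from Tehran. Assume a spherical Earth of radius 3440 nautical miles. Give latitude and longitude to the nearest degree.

≈ lat 54°N, lon 30°E

From cos δ = sin φ₁ sin φ₂ + cos φ₁ cos φ₂ cos Δλ, the central angle is δ ≈ 0.893 rad (51.2°). The total great-circle distance is δ·R ≈ 0.893 × 3440 ≈ 3073 nmi, so the target fraction is f = 1400/3073 ≈ 0.456.
Interpolate at f ≈ 0.456 with slerp weights a = sin((1−f)δ)/sin δ ≈ 0.600, b = sin(fδ)/sin δ ≈ 0.508.
p = a·p₁ + b·p₂ ≈ (0.510, 0.298, 0.807); φ = arcsin(p_z) ≈ 53.81°, λ = atan2(p_y, p_x) ≈ 30.30°.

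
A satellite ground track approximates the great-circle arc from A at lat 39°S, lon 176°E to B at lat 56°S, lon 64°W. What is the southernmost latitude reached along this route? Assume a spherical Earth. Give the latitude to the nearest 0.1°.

The great circle lies in the plane with unit normal n̂ = (p₁ × p₂)/|p₁ × p₂|.
Here n̂_z ≈ +0.395; the vertex latitude is φ_max = arccos|n̂_z| ≈ 66.7°.

≈ 66.7°S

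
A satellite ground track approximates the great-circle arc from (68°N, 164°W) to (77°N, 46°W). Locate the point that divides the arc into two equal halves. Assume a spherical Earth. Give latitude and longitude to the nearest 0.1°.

Convert each endpoint to a unit vector on the sphere (x = cos φ cos λ, y = cos φ sin λ, z = sin φ).
The central angle between the endpoints is δ = arccos(p₁·p₂) ≈ 0.528 rad (30.2°).
Interpolate at f = 1/2 with slerp weights a = sin((1−f)δ)/sin δ ≈ 0.518, b = sin(fδ)/sin δ ≈ 0.518.
p = a·p₁ + b·p₂ ≈ (-0.106, -0.137, 0.985); φ = arcsin(p_z) ≈ 80.03°, λ = atan2(p_y, p_x) ≈ -127.56°.

≈ (80.0°N, 127.6°W)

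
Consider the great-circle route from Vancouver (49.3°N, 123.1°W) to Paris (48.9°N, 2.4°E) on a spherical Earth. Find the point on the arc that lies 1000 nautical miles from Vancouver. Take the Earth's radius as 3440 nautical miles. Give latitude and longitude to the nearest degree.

From cos δ = sin φ₁ sin φ₂ + cos φ₁ cos φ₂ cos Δλ, the central angle is δ ≈ 1.243 rad (71.2°). The total great-circle distance is δ·R ≈ 1.243 × 3440 ≈ 4274 nmi, so the target fraction is f = 1000/4274 ≈ 0.234.
Interpolate at f ≈ 0.234 with slerp weights a = sin((1−f)δ)/sin δ ≈ 0.860, b = sin(fδ)/sin δ ≈ 0.303.
p = a·p₁ + b·p₂ ≈ (-0.108, -0.462, 0.880); φ = arcsin(p_z) ≈ 61.70°, λ = atan2(p_y, p_x) ≈ -103.11°.

≈ 62°N, 103°W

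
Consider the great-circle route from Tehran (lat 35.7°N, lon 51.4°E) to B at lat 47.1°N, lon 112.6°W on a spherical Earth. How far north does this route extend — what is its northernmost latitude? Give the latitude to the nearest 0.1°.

The great circle lies in the plane with unit normal n̂ = (p₁ × p₂)/|p₁ × p₂|.
Here n̂_z ≈ -0.153; the vertex latitude is φ_max = arccos|n̂_z| ≈ 81.2°.

≈ 81.2°N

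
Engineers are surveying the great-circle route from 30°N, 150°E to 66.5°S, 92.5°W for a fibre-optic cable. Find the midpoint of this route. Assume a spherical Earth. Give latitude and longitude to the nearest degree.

Convert each endpoint to a unit vector on the sphere (x = cos φ cos λ, y = cos φ sin λ, z = sin φ).
The central angle between the endpoints is δ = arccos(p₁·p₂) ≈ 2.237 rad (128.2°).
Interpolate at f = 1/2 with slerp weights a = sin((1−f)δ)/sin δ ≈ 1.144, b = sin(fδ)/sin δ ≈ 1.144.
p = a·p₁ + b·p₂ ≈ (-0.878, 0.040, -0.477); φ = arcsin(p_z) ≈ -28.50°, λ = atan2(p_y, p_x) ≈ 177.42°.

≈ 28°S, 177°E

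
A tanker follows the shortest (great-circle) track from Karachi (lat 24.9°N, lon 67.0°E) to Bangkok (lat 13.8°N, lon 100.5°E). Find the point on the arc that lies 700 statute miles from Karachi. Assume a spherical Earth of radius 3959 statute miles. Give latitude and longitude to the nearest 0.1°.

The haversine formula gives a central angle δ ≈ 0.583 rad (33.4°) between the endpoints. The total great-circle distance is δ·R ≈ 0.583 × 3959 ≈ 2307 mi, so the target fraction is f = 700/2307 ≈ 0.303.
Interpolate at f ≈ 0.303 with slerp weights a = sin((1−f)δ)/sin δ ≈ 0.718, b = sin(fδ)/sin δ ≈ 0.320.
p = a·p₁ + b·p₂ ≈ (0.198, 0.904, 0.378); φ = arcsin(p_z) ≈ 22.23°, λ = atan2(p_y, p_x) ≈ 77.67°.

≈ lat 22.2°N, lon 77.7°E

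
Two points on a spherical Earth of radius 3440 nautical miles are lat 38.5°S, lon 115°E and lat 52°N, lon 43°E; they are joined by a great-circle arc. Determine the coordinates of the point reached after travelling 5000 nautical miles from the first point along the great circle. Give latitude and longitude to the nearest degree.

From cos δ = sin φ₁ sin φ₂ + cos φ₁ cos φ₂ cos Δλ, the central angle is δ ≈ 1.919 rad (110.0°). The total great-circle distance is δ·R ≈ 1.919 × 3440 ≈ 6603 nmi, so the target fraction is f = 5000/6603 ≈ 0.757.
Interpolate at f ≈ 0.757 with slerp weights a = sin((1−f)δ)/sin δ ≈ 0.478, b = sin(fδ)/sin δ ≈ 1.057.
p = a·p₁ + b·p₂ ≈ (0.318, 0.783, 0.535); φ = arcsin(p_z) ≈ 32.35°, λ = atan2(p_y, p_x) ≈ 67.91°.

≈ lat 32°N, lon 68°E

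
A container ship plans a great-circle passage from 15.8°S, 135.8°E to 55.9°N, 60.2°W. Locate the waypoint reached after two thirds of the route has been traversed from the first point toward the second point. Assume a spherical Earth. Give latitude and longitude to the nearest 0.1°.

Write both endpoints as unit vectors p₁, p₂ with components (cos φ cos λ, cos φ sin λ, sin φ).
The central angle between the endpoints is δ = arccos(p₁·p₂) ≈ 2.410 rad (138.1°).
Interpolate at f = 2/3 with slerp weights a = sin((1−f)δ)/sin δ ≈ 1.077, b = sin(fδ)/sin δ ≈ 1.496.
p = a·p₁ + b·p₂ ≈ (-0.326, -0.005, 0.945); φ = arcsin(p_z) ≈ 70.96°, λ = atan2(p_y, p_x) ≈ -179.10°.

≈ 71.0°N, 179.1°W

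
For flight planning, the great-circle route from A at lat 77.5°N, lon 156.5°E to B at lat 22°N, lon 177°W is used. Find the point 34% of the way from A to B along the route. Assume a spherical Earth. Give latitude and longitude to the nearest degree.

≈ lat 59°N, lon 175°E

The haversine formula gives a central angle δ ≈ 0.994 rad (57.0°) between the endpoints.
Interpolate at f = 0.34 with slerp weights a = sin((1−f)δ)/sin δ ≈ 0.728, b = sin(fδ)/sin δ ≈ 0.396.
p = a·p₁ + b·p₂ ≈ (-0.511, 0.044, 0.859); φ = arcsin(p_z) ≈ 59.17°, λ = atan2(p_y, p_x) ≈ 175.12°.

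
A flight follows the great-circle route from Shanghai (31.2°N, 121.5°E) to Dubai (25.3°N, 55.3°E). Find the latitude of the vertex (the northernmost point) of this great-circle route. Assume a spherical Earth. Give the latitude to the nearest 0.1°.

The great circle lies in the plane with unit normal n̂ = (p₁ × p₂)/|p₁ × p₂|.
Here n̂_z ≈ -0.837; the vertex latitude is φ_max = arccos|n̂_z| ≈ 33.2°.
Check via Clairaut: cos φ_max = |cos φ₁| · sin C = cos(31.2°)·sin(78.0°) ≈ 0.837, again giving ≈ 33.2°.

≈ 33.2°N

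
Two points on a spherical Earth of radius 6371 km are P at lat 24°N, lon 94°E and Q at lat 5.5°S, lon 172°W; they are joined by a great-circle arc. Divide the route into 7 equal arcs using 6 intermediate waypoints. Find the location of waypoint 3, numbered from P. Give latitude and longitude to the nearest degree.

≈ lat 16°N, lon 137°E

Write both endpoints as unit vectors p₁, p₂ with components (cos φ cos λ, cos φ sin λ, sin φ).
The central angle between the endpoints is δ = arccos(p₁·p₂) ≈ 1.673 rad (95.9°).
Interpolate at f = 3/7 with slerp weights a = sin((1−f)δ)/sin δ ≈ 0.821, b = sin(fδ)/sin δ ≈ 0.661.
p = a·p₁ + b·p₂ ≈ (-0.704, 0.657, 0.271); φ = arcsin(p_z) ≈ 15.71°, λ = atan2(p_y, p_x) ≈ 136.96°.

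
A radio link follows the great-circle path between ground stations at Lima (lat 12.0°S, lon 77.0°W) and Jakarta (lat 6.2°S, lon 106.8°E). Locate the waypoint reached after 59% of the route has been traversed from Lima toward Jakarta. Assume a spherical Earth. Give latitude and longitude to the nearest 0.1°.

Write both endpoints as unit vectors p₁, p₂ with components (cos φ cos λ, cos φ sin λ, sin φ).
The central angle between the endpoints is δ = arccos(p₁·p₂) ≈ 2.817 rad (161.4°).
Interpolate at f = 0.59 with slerp weights a = sin((1−f)δ)/sin δ ≈ 2.870, b = sin(fδ)/sin δ ≈ 3.124.
p = a·p₁ + b·p₂ ≈ (-0.266, 0.238, -0.934); φ = arcsin(p_z) ≈ -69.08°, λ = atan2(p_y, p_x) ≈ 138.20°.

≈ lat 69.1°S, lon 138.2°E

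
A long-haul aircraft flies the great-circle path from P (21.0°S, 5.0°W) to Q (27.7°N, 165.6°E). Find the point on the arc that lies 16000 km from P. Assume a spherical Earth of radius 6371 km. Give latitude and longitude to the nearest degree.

Write both endpoints as unit vectors p₁, p₂ with components (cos φ cos λ, cos φ sin λ, sin φ).
The central angle between the endpoints is δ = arccos(p₁·p₂) ≈ 2.952 rad (169.1°). The total great-circle distance is δ·R ≈ 2.952 × 6371 ≈ 18807 km, so the target fraction is f = 16000/18807 ≈ 0.851.
Interpolate at f ≈ 0.851 with slerp weights a = sin((1−f)δ)/sin δ ≈ 2.262, b = sin(fδ)/sin δ ≈ 3.126.
p = a·p₁ + b·p₂ ≈ (-0.577, 0.504, 0.642); φ = arcsin(p_z) ≈ 39.98°, λ = atan2(p_y, p_x) ≈ 138.85°.

≈ (40°N, 139°E)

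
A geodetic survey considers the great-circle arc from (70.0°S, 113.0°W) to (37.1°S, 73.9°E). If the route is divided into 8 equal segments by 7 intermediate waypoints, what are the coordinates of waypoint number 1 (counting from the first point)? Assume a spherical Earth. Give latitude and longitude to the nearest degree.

≈ (79°S, 118°W)

Convert each endpoint to a unit vector on the sphere (x = cos φ cos λ, y = cos φ sin λ, z = sin φ).
The central angle between the endpoints is δ = arccos(p₁·p₂) ≈ 1.270 rad (72.8°).
Interpolate at f = 1/8 with slerp weights a = sin((1−f)δ)/sin δ ≈ 0.938, b = sin(fδ)/sin δ ≈ 0.166.
p = a·p₁ + b·p₂ ≈ (-0.089, -0.169, -0.982); φ = arcsin(p_z) ≈ -79.02°, λ = atan2(p_y, p_x) ≈ -117.78°.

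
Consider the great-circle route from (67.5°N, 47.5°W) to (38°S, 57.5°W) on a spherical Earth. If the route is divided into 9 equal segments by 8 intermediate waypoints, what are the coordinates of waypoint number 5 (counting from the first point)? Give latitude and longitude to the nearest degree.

≈ (9°N, 55°W)

Convert each endpoint to a unit vector on the sphere (x = cos φ cos λ, y = cos φ sin λ, z = sin φ).
The central angle between the endpoints is δ = arccos(p₁·p₂) ≈ 1.846 rad (105.8°).
Interpolate at f = 5/9 with slerp weights a = sin((1−f)δ)/sin δ ≈ 0.760, b = sin(fδ)/sin δ ≈ 0.888.
p = a·p₁ + b·p₂ ≈ (0.573, -0.805, 0.155); φ = arcsin(p_z) ≈ 8.93°, λ = atan2(p_y, p_x) ≈ -54.57°.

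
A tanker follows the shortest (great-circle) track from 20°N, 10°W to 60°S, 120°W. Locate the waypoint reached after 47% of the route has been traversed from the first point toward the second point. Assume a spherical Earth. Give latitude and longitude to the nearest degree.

≈ 27°S, 39°W

Write both endpoints as unit vectors p₁, p₂ with components (cos φ cos λ, cos φ sin λ, sin φ).
The central angle between the endpoints is δ = arccos(p₁·p₂) ≈ 2.045 rad (117.2°).
Interpolate at f = 0.47 with slerp weights a = sin((1−f)δ)/sin δ ≈ 0.994, b = sin(fδ)/sin δ ≈ 0.922.
p = a·p₁ + b·p₂ ≈ (0.689, -0.561, -0.458); φ = arcsin(p_z) ≈ -27.29°, λ = atan2(p_y, p_x) ≈ -39.16°.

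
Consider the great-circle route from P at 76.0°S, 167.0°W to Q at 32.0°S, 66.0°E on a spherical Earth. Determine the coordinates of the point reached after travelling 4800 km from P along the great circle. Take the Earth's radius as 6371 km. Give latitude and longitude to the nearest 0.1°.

≈ 55.1°S, 74.5°E

Convert each endpoint to a unit vector on the sphere (x = cos φ cos λ, y = cos φ sin λ, z = sin φ).
The central angle between the endpoints is δ = arccos(p₁·p₂) ≈ 1.169 rad (67.0°). The total great-circle distance is δ·R ≈ 1.169 × 6371 ≈ 7450 km, so the target fraction is f = 4800/7450 ≈ 0.644.
Interpolate at f ≈ 0.644 with slerp weights a = sin((1−f)δ)/sin δ ≈ 0.439, b = sin(fδ)/sin δ ≈ 0.743.
p = a·p₁ + b·p₂ ≈ (0.153, 0.552, -0.820); φ = arcsin(p_z) ≈ -55.06°, λ = atan2(p_y, p_x) ≈ 74.52°.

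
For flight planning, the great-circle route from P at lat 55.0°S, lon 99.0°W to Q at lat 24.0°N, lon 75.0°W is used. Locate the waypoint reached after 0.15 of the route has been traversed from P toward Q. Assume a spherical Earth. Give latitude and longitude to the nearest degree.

Write both endpoints as unit vectors p₁, p₂ with components (cos φ cos λ, cos φ sin λ, sin φ).
The central angle between the endpoints is δ = arccos(p₁·p₂) ≈ 1.425 rad (81.6°).
Interpolate at f = 0.15 with slerp weights a = sin((1−f)δ)/sin δ ≈ 0.946, b = sin(fδ)/sin δ ≈ 0.214.
p = a·p₁ + b·p₂ ≈ (-0.034, -0.725, -0.688); φ = arcsin(p_z) ≈ -43.45°, λ = atan2(p_y, p_x) ≈ -92.70°.

≈ lat 43°S, lon 93°W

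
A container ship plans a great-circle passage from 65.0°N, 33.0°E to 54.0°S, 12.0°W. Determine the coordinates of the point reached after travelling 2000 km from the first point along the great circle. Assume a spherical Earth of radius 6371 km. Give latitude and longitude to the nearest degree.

≈ 49°N, 20°E

Convert each endpoint to a unit vector on the sphere (x = cos φ cos λ, y = cos φ sin λ, z = sin φ).
The central angle between the endpoints is δ = arccos(p₁·p₂) ≈ 2.162 rad (123.9°). The total great-circle distance is δ·R ≈ 2.162 × 6371 ≈ 13776 km, so the target fraction is f = 2000/13776 ≈ 0.145.
Interpolate at f ≈ 0.145 with slerp weights a = sin((1−f)δ)/sin δ ≈ 1.159, b = sin(fδ)/sin δ ≈ 0.372.
p = a·p₁ + b·p₂ ≈ (0.624, 0.221, 0.749); φ = arcsin(p_z) ≈ 48.51°, λ = atan2(p_y, p_x) ≈ 19.50°.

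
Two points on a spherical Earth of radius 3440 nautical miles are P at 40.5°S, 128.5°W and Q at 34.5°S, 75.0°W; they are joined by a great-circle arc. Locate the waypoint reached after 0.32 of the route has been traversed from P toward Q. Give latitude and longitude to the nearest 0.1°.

Convert each endpoint to a unit vector on the sphere (x = cos φ cos λ, y = cos φ sin λ, z = sin φ).
The central angle between the endpoints is δ = arccos(p₁·p₂) ≈ 0.737 rad (42.2°).
Interpolate at f = 0.32 with slerp weights a = sin((1−f)δ)/sin δ ≈ 0.715, b = sin(fδ)/sin δ ≈ 0.348.
p = a·p₁ + b·p₂ ≈ (-0.264, -0.702, -0.661); φ = arcsin(p_z) ≈ -41.39°, λ = atan2(p_y, p_x) ≈ -110.62°.

≈ 41.4°S, 110.6°W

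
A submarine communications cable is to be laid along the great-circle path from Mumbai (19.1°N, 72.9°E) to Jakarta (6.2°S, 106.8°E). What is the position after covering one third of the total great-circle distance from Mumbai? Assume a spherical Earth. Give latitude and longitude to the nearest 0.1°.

≈ 11.0°N, 84.7°E

From cos δ = sin φ₁ sin φ₂ + cos φ₁ cos φ₂ cos Δλ, the central angle is δ ≈ 0.731 rad (41.9°).
Interpolate at f = 1/3 with slerp weights a = sin((1−f)δ)/sin δ ≈ 0.701, b = sin(fδ)/sin δ ≈ 0.361.
p = a·p₁ + b·p₂ ≈ (0.091, 0.977, 0.190); φ = arcsin(p_z) ≈ 10.98°, λ = atan2(p_y, p_x) ≈ 84.68°.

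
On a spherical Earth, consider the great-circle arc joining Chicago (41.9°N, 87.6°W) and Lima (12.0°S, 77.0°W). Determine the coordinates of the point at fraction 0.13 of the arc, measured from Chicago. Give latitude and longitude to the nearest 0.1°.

Convert each endpoint to a unit vector on the sphere (x = cos φ cos λ, y = cos φ sin λ, z = sin φ).
The central angle between the endpoints is δ = arccos(p₁·p₂) ≈ 0.956 rad (54.8°).
Interpolate at f = 0.13 with slerp weights a = sin((1−f)δ)/sin δ ≈ 0.905, b = sin(fδ)/sin δ ≈ 0.152.
p = a·p₁ + b·p₂ ≈ (0.062, -0.817, 0.573); φ = arcsin(p_z) ≈ 34.94°, λ = atan2(p_y, p_x) ≈ -85.69°.

≈ 34.9°N, 85.7°W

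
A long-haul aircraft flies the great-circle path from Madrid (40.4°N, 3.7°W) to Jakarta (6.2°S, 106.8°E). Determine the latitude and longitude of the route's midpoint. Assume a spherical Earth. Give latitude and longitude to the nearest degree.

≈ 28°N, 62°E

The haversine formula gives a central angle δ ≈ 1.913 rad (109.6°) between the endpoints.
Interpolate at f = 1/2 with slerp weights a = sin((1−f)δ)/sin δ ≈ 0.867, b = sin(fδ)/sin δ ≈ 0.867.
p = a·p₁ + b·p₂ ≈ (0.410, 0.783, 0.468); φ = arcsin(p_z) ≈ 27.93°, λ = atan2(p_y, p_x) ≈ 62.36°.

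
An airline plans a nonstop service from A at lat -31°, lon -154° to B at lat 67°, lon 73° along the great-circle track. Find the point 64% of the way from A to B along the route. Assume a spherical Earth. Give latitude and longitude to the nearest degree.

The haversine formula gives a central angle δ ≈ 2.350 rad (134.6°) between the endpoints.
Interpolate at f = 0.64 with slerp weights a = sin((1−f)δ)/sin δ ≈ 1.052, b = sin(fδ)/sin δ ≈ 1.402.
p = a·p₁ + b·p₂ ≈ (-0.650, 0.129, 0.749); φ = arcsin(p_z) ≈ 48.49°, λ = atan2(p_y, p_x) ≈ 168.81°.

≈ lat 48°, lon 169°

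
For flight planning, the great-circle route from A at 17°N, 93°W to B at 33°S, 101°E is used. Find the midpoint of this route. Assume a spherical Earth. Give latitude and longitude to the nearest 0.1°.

≈ 45.5°S, 147.9°W

The haversine formula gives a central angle δ ≈ 2.786 rad (159.6°) between the endpoints.
Interpolate at f = 1/2 with slerp weights a = sin((1−f)δ)/sin δ ≈ 2.827, b = sin(fδ)/sin δ ≈ 2.827.
p = a·p₁ + b·p₂ ≈ (-0.594, -0.372, -0.713); φ = arcsin(p_z) ≈ -45.49°, λ = atan2(p_y, p_x) ≈ -147.91°.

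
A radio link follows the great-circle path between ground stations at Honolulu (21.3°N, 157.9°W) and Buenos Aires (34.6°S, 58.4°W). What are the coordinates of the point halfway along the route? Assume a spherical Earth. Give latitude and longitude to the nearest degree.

Write both endpoints as unit vectors p₁, p₂ with components (cos φ cos λ, cos φ sin λ, sin φ).
The central angle between the endpoints is δ = arccos(p₁·p₂) ≈ 1.910 rad (109.4°).
Interpolate at f = 1/2 with slerp weights a = sin((1−f)δ)/sin δ ≈ 0.866, b = sin(fδ)/sin δ ≈ 0.866.
p = a·p₁ + b·p₂ ≈ (-0.374, -0.910, -0.177); φ = arcsin(p_z) ≈ -10.20°, λ = atan2(p_y, p_x) ≈ -112.33°.

≈ (10°S, 112°W)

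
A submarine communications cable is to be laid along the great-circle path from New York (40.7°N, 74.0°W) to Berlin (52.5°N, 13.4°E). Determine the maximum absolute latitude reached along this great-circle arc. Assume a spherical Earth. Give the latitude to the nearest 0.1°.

≈ 56.8°N

The great circle lies in the plane with unit normal n̂ = (p₁ × p₂)/|p₁ × p₂|.
Here n̂_z ≈ +0.547; the vertex latitude is φ_max = arccos|n̂_z| ≈ 56.8°.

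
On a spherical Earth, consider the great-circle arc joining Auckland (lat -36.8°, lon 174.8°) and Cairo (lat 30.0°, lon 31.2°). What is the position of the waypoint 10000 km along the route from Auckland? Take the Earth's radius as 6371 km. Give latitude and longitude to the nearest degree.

From cos δ = sin φ₁ sin φ₂ + cos φ₁ cos φ₂ cos Δλ, the central angle is δ ≈ 2.602 rad (149.1°). The total great-circle distance is δ·R ≈ 2.602 × 6371 ≈ 16574 km, so the target fraction is f = 10000/16574 ≈ 0.603.
Interpolate at f ≈ 0.603 with slerp weights a = sin((1−f)δ)/sin δ ≈ 1.669, b = sin(fδ)/sin δ ≈ 1.945.
p = a·p₁ + b·p₂ ≈ (0.110, 0.994, -0.027); φ = arcsin(p_z) ≈ -1.57°, λ = atan2(p_y, p_x) ≈ 83.71°.

≈ lat -2°, lon 84°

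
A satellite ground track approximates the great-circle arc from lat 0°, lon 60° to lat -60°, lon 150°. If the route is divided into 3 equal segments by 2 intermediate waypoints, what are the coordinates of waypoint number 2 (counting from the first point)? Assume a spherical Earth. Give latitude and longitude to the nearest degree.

≈ lat -49°, lon 101°

Write both endpoints as unit vectors p₁, p₂ with components (cos φ cos λ, cos φ sin λ, sin φ).
The central angle between the endpoints is δ = arccos(p₁·p₂) ≈ 1.571 rad (90.0°).
Interpolate at f = 2/3 with slerp weights a = sin((1−f)δ)/sin δ ≈ 0.500, b = sin(fδ)/sin δ ≈ 0.866.
p = a·p₁ + b·p₂ ≈ (-0.125, 0.650, -0.750); φ = arcsin(p_z) ≈ -48.59°, λ = atan2(p_y, p_x) ≈ 100.89°.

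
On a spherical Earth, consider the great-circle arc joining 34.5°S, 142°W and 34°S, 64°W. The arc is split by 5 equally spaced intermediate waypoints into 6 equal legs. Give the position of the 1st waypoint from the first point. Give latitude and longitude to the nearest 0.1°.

≈ 38.2°S, 129.8°W

The haversine formula gives a central angle δ ≈ 1.094 rad (62.7°) between the endpoints.
Interpolate at f = 1/6 with slerp weights a = sin((1−f)δ)/sin δ ≈ 0.890, b = sin(fδ)/sin δ ≈ 0.204.
p = a·p₁ + b·p₂ ≈ (-0.504, -0.604, -0.618); φ = arcsin(p_z) ≈ -38.18°, λ = atan2(p_y, p_x) ≈ -129.85°.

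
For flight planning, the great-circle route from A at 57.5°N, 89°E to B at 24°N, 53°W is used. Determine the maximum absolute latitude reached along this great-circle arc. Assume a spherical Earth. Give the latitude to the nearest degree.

≈ 72°N

The great circle lies in the plane with unit normal n̂ = (p₁ × p₂)/|p₁ × p₂|.
Here n̂_z ≈ -0.302; the vertex latitude is φ_max = arccos|n̂_z| ≈ 72.4°.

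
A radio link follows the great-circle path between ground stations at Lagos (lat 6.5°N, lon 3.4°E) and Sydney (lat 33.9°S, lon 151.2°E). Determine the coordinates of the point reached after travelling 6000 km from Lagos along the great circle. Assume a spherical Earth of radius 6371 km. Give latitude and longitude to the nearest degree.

Convert each endpoint to a unit vector on the sphere (x = cos φ cos λ, y = cos φ sin λ, z = sin φ).
The central angle between the endpoints is δ = arccos(p₁·p₂) ≈ 2.436 rad (139.6°). The total great-circle distance is δ·R ≈ 2.436 × 6371 ≈ 15517 km, so the target fraction is f = 6000/15517 ≈ 0.387.
Interpolate at f ≈ 0.387 with slerp weights a = sin((1−f)δ)/sin δ ≈ 1.537, b = sin(fδ)/sin δ ≈ 1.246.
p = a·p₁ + b·p₂ ≈ (0.618, 0.589, -0.521); φ = arcsin(p_z) ≈ -31.41°, λ = atan2(p_y, p_x) ≈ 43.63°.

≈ lat 31°S, lon 44°E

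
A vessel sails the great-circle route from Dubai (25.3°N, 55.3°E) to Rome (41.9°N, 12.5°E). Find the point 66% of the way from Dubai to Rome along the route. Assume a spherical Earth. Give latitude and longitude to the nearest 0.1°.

≈ 38.0°N, 29.0°E

From cos δ = sin φ₁ sin φ₂ + cos φ₁ cos φ₂ cos Δλ, the central angle is δ ≈ 0.677 rad (38.8°).
Interpolate at f = 0.66 with slerp weights a = sin((1−f)δ)/sin δ ≈ 0.364, b = sin(fδ)/sin δ ≈ 0.690.
p = a·p₁ + b·p₂ ≈ (0.689, 0.382, 0.616); φ = arcsin(p_z) ≈ 38.05°, λ = atan2(p_y, p_x) ≈ 29.01°.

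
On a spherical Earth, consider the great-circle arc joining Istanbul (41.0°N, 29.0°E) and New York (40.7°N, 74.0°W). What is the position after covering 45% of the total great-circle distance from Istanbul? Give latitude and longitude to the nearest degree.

From cos δ = sin φ₁ sin φ₂ + cos φ₁ cos φ₂ cos Δλ, the central angle is δ ≈ 1.267 rad (72.6°).
Interpolate at f = 0.45 with slerp weights a = sin((1−f)δ)/sin δ ≈ 0.673, b = sin(fδ)/sin δ ≈ 0.566.
p = a·p₁ + b·p₂ ≈ (0.562, -0.166, 0.810); φ = arcsin(p_z) ≈ 54.11°, λ = atan2(p_y, p_x) ≈ -16.46°.

≈ 54°N, 16°W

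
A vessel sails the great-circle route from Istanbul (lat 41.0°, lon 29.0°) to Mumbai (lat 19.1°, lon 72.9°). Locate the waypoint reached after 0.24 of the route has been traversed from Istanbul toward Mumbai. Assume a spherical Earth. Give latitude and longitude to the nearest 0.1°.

≈ lat 37.3°, lon 41.5°

The haversine formula gives a central angle δ ≈ 0.755 rad (43.2°) between the endpoints.
Interpolate at f = 0.24 with slerp weights a = sin((1−f)δ)/sin δ ≈ 0.792, b = sin(fδ)/sin δ ≈ 0.263.
p = a·p₁ + b·p₂ ≈ (0.596, 0.527, 0.606); φ = arcsin(p_z) ≈ 37.28°, λ = atan2(p_y, p_x) ≈ 41.50°.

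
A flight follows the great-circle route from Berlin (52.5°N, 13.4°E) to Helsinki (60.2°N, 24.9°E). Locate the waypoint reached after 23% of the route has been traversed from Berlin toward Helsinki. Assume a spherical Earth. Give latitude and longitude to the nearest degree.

Convert each endpoint to a unit vector on the sphere (x = cos φ cos λ, y = cos φ sin λ, z = sin φ).
The central angle between the endpoints is δ = arccos(p₁·p₂) ≈ 0.174 rad (10.0°).
Interpolate at f = 0.23 with slerp weights a = sin((1−f)δ)/sin δ ≈ 0.772, b = sin(fδ)/sin δ ≈ 0.231.
p = a·p₁ + b·p₂ ≈ (0.561, 0.157, 0.813); φ = arcsin(p_z) ≈ 54.36°, λ = atan2(p_y, p_x) ≈ 15.65°.

≈ 54°N, 16°E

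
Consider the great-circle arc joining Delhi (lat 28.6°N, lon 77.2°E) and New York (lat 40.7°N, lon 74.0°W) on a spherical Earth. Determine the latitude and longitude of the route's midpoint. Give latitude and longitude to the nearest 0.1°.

From cos δ = sin φ₁ sin φ₂ + cos φ₁ cos φ₂ cos Δλ, the central angle is δ ≈ 1.845 rad (105.7°).
Interpolate at f = 1/2 with slerp weights a = sin((1−f)δ)/sin δ ≈ 0.828, b = sin(fδ)/sin δ ≈ 0.828.
p = a·p₁ + b·p₂ ≈ (0.334, 0.106, 0.937); φ = arcsin(p_z) ≈ 69.49°, λ = atan2(p_y, p_x) ≈ 17.52°.

≈ lat 69.5°N, lon 17.5°E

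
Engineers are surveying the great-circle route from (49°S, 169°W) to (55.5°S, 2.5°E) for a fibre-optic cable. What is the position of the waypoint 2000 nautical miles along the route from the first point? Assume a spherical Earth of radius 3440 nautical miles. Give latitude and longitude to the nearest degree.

Convert each endpoint to a unit vector on the sphere (x = cos φ cos λ, y = cos φ sin λ, z = sin φ).
The central angle between the endpoints is δ = arccos(p₁·p₂) ≈ 1.314 rad (75.3°). The total great-circle distance is δ·R ≈ 1.314 × 3440 ≈ 4518 nmi, so the target fraction is f = 2000/4518 ≈ 0.443.
Interpolate at f ≈ 0.443 with slerp weights a = sin((1−f)δ)/sin δ ≈ 0.691, b = sin(fδ)/sin δ ≈ 0.568.
p = a·p₁ + b·p₂ ≈ (-0.124, -0.072, -0.990); φ = arcsin(p_z) ≈ -81.75°, λ = atan2(p_y, p_x) ≈ -149.64°.

≈ (82°S, 150°W)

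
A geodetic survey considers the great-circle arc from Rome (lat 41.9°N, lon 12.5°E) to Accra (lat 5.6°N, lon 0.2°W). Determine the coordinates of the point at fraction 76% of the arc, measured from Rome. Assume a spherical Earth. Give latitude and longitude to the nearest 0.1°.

Write both endpoints as unit vectors p₁, p₂ with components (cos φ cos λ, cos φ sin λ, sin φ).
The central angle between the endpoints is δ = arccos(p₁·p₂) ≈ 0.664 rad (38.0°).
Interpolate at f = 0.76 with slerp weights a = sin((1−f)δ)/sin δ ≈ 0.257, b = sin(fδ)/sin δ ≈ 0.785.
p = a·p₁ + b·p₂ ≈ (0.968, 0.039, 0.249); φ = arcsin(p_z) ≈ 14.39°, λ = atan2(p_y, p_x) ≈ 2.29°.

≈ lat 14.4°N, lon 2.3°E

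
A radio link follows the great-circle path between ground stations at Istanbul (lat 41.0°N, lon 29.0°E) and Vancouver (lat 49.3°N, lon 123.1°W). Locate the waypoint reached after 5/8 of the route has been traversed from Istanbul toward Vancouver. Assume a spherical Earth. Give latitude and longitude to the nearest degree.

The haversine formula gives a central angle δ ≈ 1.508 rad (86.4°) between the endpoints.
Interpolate at f = 5/8 with slerp weights a = sin((1−f)δ)/sin δ ≈ 0.537, b = sin(fδ)/sin δ ≈ 0.811.
p = a·p₁ + b·p₂ ≈ (0.066, -0.246, 0.967); φ = arcsin(p_z) ≈ 75.23°, λ = atan2(p_y, p_x) ≈ -75.06°.

≈ lat 75°N, lon 75°W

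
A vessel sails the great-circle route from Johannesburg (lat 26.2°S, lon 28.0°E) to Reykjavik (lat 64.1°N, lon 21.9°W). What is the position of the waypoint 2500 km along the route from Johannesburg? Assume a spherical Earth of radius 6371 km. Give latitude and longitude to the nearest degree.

Write both endpoints as unit vectors p₁, p₂ with components (cos φ cos λ, cos φ sin λ, sin φ).
The central angle between the endpoints is δ = arccos(p₁·p₂) ≈ 1.716 rad (98.3°). The total great-circle distance is δ·R ≈ 1.716 × 6371 ≈ 10933 km, so the target fraction is f = 2500/10933 ≈ 0.229.
Interpolate at f ≈ 0.229 with slerp weights a = sin((1−f)δ)/sin δ ≈ 0.980, b = sin(fδ)/sin δ ≈ 0.386.
p = a·p₁ + b·p₂ ≈ (0.933, 0.350, -0.085); φ = arcsin(p_z) ≈ -4.87°, λ = atan2(p_y, p_x) ≈ 20.55°.

≈ lat 5°S, lon 21°E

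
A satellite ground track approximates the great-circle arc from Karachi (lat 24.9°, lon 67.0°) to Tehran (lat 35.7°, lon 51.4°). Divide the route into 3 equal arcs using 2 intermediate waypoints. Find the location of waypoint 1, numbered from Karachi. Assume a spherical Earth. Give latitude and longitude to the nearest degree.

The haversine formula gives a central angle δ ≈ 0.301 rad (17.2°) between the endpoints.
Interpolate at f = 1/3 with slerp weights a = sin((1−f)δ)/sin δ ≈ 0.672, b = sin(fδ)/sin δ ≈ 0.338.
p = a·p₁ + b·p₂ ≈ (0.409, 0.776, 0.480); φ = arcsin(p_z) ≈ 28.70°, λ = atan2(p_y, p_x) ≈ 62.18°.

≈ lat 29°, lon 62°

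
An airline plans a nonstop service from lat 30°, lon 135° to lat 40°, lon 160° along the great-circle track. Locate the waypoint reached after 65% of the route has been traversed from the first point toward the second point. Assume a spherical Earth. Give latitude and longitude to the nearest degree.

≈ lat 37°, lon 151°

From cos δ = sin φ₁ sin φ₂ + cos φ₁ cos φ₂ cos Δλ, the central angle is δ ≈ 0.396 rad (22.7°).
Interpolate at f = 0.65 with slerp weights a = sin((1−f)δ)/sin δ ≈ 0.358, b = sin(fδ)/sin δ ≈ 0.660.
p = a·p₁ + b·p₂ ≈ (-0.694, 0.392, 0.603); φ = arcsin(p_z) ≈ 37.11°, λ = atan2(p_y, p_x) ≈ 150.54°.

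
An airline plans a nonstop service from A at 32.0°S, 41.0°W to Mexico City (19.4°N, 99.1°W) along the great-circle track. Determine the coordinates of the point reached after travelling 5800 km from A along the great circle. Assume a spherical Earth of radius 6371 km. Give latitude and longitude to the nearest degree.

≈ 3°N, 82°W

From cos δ = sin φ₁ sin φ₂ + cos φ₁ cos φ₂ cos Δλ, the central angle is δ ≈ 1.322 rad (75.7°). The total great-circle distance is δ·R ≈ 1.322 × 6371 ≈ 8420 km, so the target fraction is f = 5800/8420 ≈ 0.689.
Interpolate at f ≈ 0.689 with slerp weights a = sin((1−f)δ)/sin δ ≈ 0.412, b = sin(fδ)/sin δ ≈ 0.815.
p = a·p₁ + b·p₂ ≈ (0.142, -0.988, 0.052); φ = arcsin(p_z) ≈ 2.99°, λ = atan2(p_y, p_x) ≈ -81.80°.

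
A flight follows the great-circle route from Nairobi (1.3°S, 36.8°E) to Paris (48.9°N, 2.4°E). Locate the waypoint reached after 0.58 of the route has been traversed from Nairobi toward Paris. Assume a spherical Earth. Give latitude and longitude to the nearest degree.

The haversine formula gives a central angle δ ≈ 1.018 rad (58.3°) between the endpoints.
Interpolate at f = 0.58 with slerp weights a = sin((1−f)δ)/sin δ ≈ 0.487, b = sin(fδ)/sin δ ≈ 0.654.
p = a·p₁ + b·p₂ ≈ (0.820, 0.310, 0.482); φ = arcsin(p_z) ≈ 28.81°, λ = atan2(p_y, p_x) ≈ 20.70°.

≈ 29°N, 21°E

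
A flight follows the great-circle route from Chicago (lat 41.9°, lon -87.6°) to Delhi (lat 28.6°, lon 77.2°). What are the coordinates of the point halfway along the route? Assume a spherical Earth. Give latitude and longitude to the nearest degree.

≈ lat 78°, lon 26°

From cos δ = sin φ₁ sin φ₂ + cos φ₁ cos φ₂ cos Δλ, the central angle is δ ≈ 1.887 rad (108.1°).
Interpolate at f = 1/2 with slerp weights a = sin((1−f)δ)/sin δ ≈ 0.852, b = sin(fδ)/sin δ ≈ 0.852.
p = a·p₁ + b·p₂ ≈ (0.192, 0.096, 0.977); φ = arcsin(p_z) ≈ 77.60°, λ = atan2(p_y, p_x) ≈ 26.50°.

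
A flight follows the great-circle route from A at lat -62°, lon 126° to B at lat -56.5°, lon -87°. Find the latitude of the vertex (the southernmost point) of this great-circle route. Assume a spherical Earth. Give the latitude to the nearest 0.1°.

≈ -80.5°

The great circle lies in the plane with unit normal n̂ = (p₁ × p₂)/|p₁ × p₂|.
Here n̂_z ≈ +0.165; the vertex latitude is φ_max = arccos|n̂_z| ≈ 80.5°.
Check via Clairaut: cos φ_max = |cos φ₁| · sin C = cos(62.0°)·sin(159.4°) ≈ 0.165, again giving ≈ 80.5°.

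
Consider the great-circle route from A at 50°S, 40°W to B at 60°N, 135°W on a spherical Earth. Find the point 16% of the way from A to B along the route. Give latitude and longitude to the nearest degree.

The haversine formula gives a central angle δ ≈ 2.334 rad (133.7°) between the endpoints.
Interpolate at f = 0.16 with slerp weights a = sin((1−f)δ)/sin δ ≈ 1.280, b = sin(fδ)/sin δ ≈ 0.505.
p = a·p₁ + b·p₂ ≈ (0.452, -0.708, -0.543); φ = arcsin(p_z) ≈ -32.91°, λ = atan2(p_y, p_x) ≈ -57.44°.

≈ 33°S, 57°W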